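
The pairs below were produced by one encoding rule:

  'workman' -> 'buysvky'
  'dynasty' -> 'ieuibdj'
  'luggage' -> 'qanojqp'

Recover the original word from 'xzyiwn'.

Letter i (0-indexed) is shifted by i+5, so successive shifts are 5, 6, 7, ….
Undoing it on xzyiwn: x−5=s, z−6=t, y−7=r, i−8=a, w−9=n, n−10=d.

strand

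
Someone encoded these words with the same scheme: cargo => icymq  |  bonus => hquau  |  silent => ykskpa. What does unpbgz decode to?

olives

Shifts by position in cargo: pos 0: c→i (+6), pos 1: a→c (+2), pos 2: r→y (+7), pos 3: g→m (+6), pos 4: o→q (+2) — repeating every 3. The shifts repeat in a cycle of length 3: positions 0,1,… shift by +6, +2, +7, then the pattern repeats.
Reversing it on unpbgz: u−6=o, n−2=l, p−7=i, b−6=v, g−2=e, z−7=s.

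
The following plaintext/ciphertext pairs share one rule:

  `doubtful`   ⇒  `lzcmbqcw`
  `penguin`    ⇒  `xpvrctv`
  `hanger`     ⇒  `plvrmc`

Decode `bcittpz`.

Shifts by position in doubtful: pos 0: d→l (+8), pos 1: o→z (+11), pos 2: u→c (+8), pos 3: b→m (+11) — repeating every 2. A repeating key of period 2 is used — shifts +8, +11 over and over.
Decoding bcittpz: b−8=t, c−11=r, i−8=a, t−11=i, t−8=l, p−11=e, z−8=r.

trailer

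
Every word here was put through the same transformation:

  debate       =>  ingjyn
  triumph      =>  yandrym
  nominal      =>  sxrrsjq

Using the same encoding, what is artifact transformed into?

Shifts by position in debate: pos 0: d→i (+5), pos 1: e→n (+9), pos 2: b→g (+5), pos 3: a→j (+9) — repeating every 2. The shifts repeat in a cycle of length 2: positions 0,1,… shift by +5, +9, then the pattern repeats.
For artifact: a+5=f, r+9=a, t+5=y, i+9=r, f+5=k, a+9=j, c+5=h, t+9=c.

fayrkjhc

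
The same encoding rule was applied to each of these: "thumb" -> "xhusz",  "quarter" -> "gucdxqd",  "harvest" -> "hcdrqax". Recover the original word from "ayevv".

skill

t(19)→x(23) and h(7)→h(7) fit y≡23x+2 (mod 26); the inverse of 23 mod 26 is 17. Treating letters as 0–25, the rule is x ↦ 23x + 2 (mod 26).
Undoing it on ayevv: a(0)→17·(0−2)≡18=s; y(24)→17·(24−2)≡10=k; e(4)→17·(4−2)≡8=i; v(21)→17·(21−2)≡11=l; v(21)→17·(21−2)≡11=l (all mod 26).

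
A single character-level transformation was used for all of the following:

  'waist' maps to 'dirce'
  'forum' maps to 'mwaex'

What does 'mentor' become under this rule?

tmwdzd

Each letter shifts forward by (position + 7), i.e. 7, 8, 9, … — the shift grows by one for each successive letter.
For mentor: m+7=t, e+8=m, n+9=w, t+10=d, o+11=z, r+12=d.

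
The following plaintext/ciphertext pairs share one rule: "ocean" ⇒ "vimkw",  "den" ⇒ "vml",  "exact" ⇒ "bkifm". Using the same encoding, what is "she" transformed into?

The output letters match the input read backwards, each shifted +8: ocean reversed is naeco. Read the word backwards and shift each letter +8.
On she: reverse → ehs; then shift: e+8=m, h+8=p, s+8=a.

mpa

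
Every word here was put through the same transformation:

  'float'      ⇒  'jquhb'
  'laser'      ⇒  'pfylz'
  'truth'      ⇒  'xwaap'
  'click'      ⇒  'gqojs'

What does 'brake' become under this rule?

The shift increases by 1 at each position, starting from +4: 4, 5, 6, ….
On brake: b+4=f, r+5=w, a+6=g, k+7=r, e+8=m.

fwgrm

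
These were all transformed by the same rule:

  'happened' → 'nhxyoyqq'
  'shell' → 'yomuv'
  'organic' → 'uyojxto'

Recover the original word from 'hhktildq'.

In happened: h→n is +6, a→h is +7, p→x is +8, p→y is +9 — the shift increases by 1 each position. Letter i (0-indexed) is shifted by i+6, so successive shifts are 6, 7, 8, ….
Decoding hhktildq: h−6=b, h−7=a, k−8=c, t−9=k, i−10=y, l−11=a, d−12=r, q−13=d.

backyard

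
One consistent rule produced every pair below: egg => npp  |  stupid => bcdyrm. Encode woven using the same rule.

fxenw

This is a Caesar cipher with shift 9.
On woven: w+9=f, o+9=x, v+9=e, e+9=n, n+9=w.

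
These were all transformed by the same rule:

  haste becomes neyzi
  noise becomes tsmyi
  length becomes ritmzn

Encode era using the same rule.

Two shifts are in play — +4 for a/e/i/o/u, +6 for every other letter.
For era: e(vowel)+4=i, r(cons)+6=x, a(vowel)+4=e.

ixe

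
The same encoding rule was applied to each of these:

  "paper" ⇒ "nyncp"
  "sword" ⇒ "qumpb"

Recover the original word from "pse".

rug

Compare letters: p→n is +24, a→y is +24, p→n is +24 — a constant shift. This is a Caesar cipher with shift 24.
Decoding pse: p−24=r, s−24=u, e−24=g.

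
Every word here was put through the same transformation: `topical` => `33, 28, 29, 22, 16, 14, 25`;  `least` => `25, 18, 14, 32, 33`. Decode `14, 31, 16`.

t is letter #20 and maps to 33: an offset of 13. The number is (letter's place in the alphabet, a=1) + 13.
Decoding 14, 31, 16: 14→(14−13)÷1=1=a, 31→(31−13)÷1=18=r, 16→(16−13)÷1=3=c.

arc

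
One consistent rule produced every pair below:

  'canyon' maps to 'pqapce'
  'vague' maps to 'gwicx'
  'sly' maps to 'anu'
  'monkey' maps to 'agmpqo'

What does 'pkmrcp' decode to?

napkin

The word is reversed, then every letter is shifted forward by 2.
Undoing it on pkmrcp: shift back: p−2=n, k−2=i, m−2=k, r−2=p, c−2=a, p−2=n → nikpan; then reverse → napkin.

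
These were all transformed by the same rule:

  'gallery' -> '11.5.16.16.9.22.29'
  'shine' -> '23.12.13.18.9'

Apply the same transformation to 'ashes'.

The number is (letter's place in the alphabet, a=1) + 4.
For ashes: a=1→5, s=19→23, h=8→12, e=5→9, s=19→23.

5.23.12.9.23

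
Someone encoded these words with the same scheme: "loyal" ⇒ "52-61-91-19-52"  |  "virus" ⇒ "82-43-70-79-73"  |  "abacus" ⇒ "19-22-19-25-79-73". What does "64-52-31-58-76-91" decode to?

plenty

With a=1..z=26, the number is 3·pos + 16.
Undoing it on 64-52-31-58-76-91: 64→(64−16)÷3=16=p, 52→(52−16)÷3=12=l, 31→(31−16)÷3=5=e, 58→(58−16)÷3=14=n, 76→(76−16)÷3=20=t, 91→(91−16)÷3=25=y.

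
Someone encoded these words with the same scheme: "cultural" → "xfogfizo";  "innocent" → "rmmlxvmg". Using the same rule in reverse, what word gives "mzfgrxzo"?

nautical

Each pair mirrors across the alphabet (c↔x, u↔f, l↔o): positions sum to 25. Letters are reflected about the middle of the alphabet (position → 25−position): Atbash.
Reversing it on mzfgrxzo: m↔n, z↔a, f↔u, g↔t, r↔i, x↔c, z↔a, o↔l.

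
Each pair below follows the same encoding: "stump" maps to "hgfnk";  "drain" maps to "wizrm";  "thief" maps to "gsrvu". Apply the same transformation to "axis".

Each pair mirrors across the alphabet (s↔h, t↔g, u↔f): positions sum to 25. Each letter is replaced by its mirror in the alphabet: a↔z, b↔y, c↔x, and so on (the Atbash cipher).
For axis: a↔z, x↔c, i↔r, s↔h.

zcrh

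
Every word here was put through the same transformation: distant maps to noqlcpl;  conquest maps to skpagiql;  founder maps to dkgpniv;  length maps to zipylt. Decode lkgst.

touch

d(3)→n(13) and i(8)→o(14) fit y≡21x+2 (mod 26); the inverse of 21 mod 26 is 5. Treating letters as 0–25, the rule is x ↦ 21x + 2 (mod 26).
Decoding lkgst: l(11)→5·(11−2)≡19=t; k(10)→5·(10−2)≡14=o; g(6)→5·(6−2)≡20=u; s(18)→5·(18−2)≡2=c; t(19)→5·(19−2)≡7=h (all mod 26).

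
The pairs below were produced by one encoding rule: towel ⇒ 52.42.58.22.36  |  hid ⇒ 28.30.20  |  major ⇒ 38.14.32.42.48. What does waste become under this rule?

58.14.50.52.22

t(#20)→52 and o(#15)→42: differences scale by 2, so n = 2·pos + 12. With a=1..z=26, the number is 2·pos + 12.
On waste: w=23→58, a=1→14, s=19→50, t=20→52, e=5→22.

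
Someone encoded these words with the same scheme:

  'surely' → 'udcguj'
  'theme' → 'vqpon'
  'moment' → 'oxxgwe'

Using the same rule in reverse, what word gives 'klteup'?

icicle

A repeating key of period 3 is used — shifts +2, +9, +11 over and over.
Undoing it on klteup: k−2=i, l−9=c, t−11=i, e−2=c, u−9=l, p−11=e.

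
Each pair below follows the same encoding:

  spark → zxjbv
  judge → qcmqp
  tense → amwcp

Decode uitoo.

naked

In spark: s→z is +7, p→x is +8, a→j is +9, r→b is +10 — the shift increases by 1 each position. The shift increases by 1 at each position, starting from +7: 7, 8, 9, ….
Undoing it on uitoo: u−7=n, i−8=a, t−9=k, o−10=e, o−11=d.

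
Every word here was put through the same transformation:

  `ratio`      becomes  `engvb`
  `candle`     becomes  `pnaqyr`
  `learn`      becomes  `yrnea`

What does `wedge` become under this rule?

Compare letters: r→e is +13, a→n is +13, t→g is +13 — a constant shift. It's a constant shift of +13 (ROT13).
For wedge: w+13=j, e+13=r, d+13=q, g+13=t, e+13=r.

jrqtr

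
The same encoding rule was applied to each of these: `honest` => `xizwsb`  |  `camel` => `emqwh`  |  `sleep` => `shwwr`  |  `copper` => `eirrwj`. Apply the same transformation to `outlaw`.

ikbhmc

Each letter's alphabet position (a=0..z=25) is mapped through 9·x+12 mod 26 — an affine cipher.
For outlaw: o(14)→9·14+12≡8=i; u(20)→9·20+12≡10=k; t(19)→9·19+12≡1=b; l(11)→9·11+12≡7=h; a(0)→9·0+12≡12=m; w(22)→9·22+12≡2=c (all mod 26).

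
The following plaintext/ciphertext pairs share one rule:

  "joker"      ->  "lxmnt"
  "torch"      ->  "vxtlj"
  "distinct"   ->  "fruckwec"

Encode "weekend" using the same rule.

Shifts by position in joker: pos 0: j→l (+2), pos 1: o→x (+9), pos 2: k→m (+2), pos 3: e→n (+9) — repeating every 2. A repeating key of period 2 is used — shifts +2, +9 over and over.
Applying it to weekend: w+2=y, e+9=n, e+2=g, k+9=t, e+2=g, n+9=w, d+2=f.

yngtgwf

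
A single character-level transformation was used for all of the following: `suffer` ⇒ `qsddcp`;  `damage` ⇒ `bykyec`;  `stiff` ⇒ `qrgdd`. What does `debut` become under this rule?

bczsr

Each letter is shifted forward by 24 in the alphabet (a Caesar shift of +24).
On debut: d+24=b, e+24=c, b+24=z, u+24=s, t+24=r.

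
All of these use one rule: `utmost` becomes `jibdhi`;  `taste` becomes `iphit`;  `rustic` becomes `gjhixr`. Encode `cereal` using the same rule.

Compare letters: u→j is +15, t→i is +15, m→b is +15 — a constant shift. This is a Caesar cipher with shift 15.
For cereal: c+15=r, e+15=t, r+15=g, e+15=t, a+15=p, l+15=a.

rtgtpa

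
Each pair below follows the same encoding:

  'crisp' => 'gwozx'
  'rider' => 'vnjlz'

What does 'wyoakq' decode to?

Letter i (0-indexed) is shifted by i+4, so successive shifts are 4, 5, 6, ….
Reversing it on wyoakq: w−4=s, y−5=t, o−6=i, a−7=t, k−8=c, q−9=h.

stitch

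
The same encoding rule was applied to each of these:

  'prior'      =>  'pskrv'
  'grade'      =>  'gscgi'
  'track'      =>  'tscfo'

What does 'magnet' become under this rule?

mbiqiy

The shift increases by 1 at each position, starting from +0: 0, 1, 2, ….
For magnet: m+0=m, a+1=b, g+2=i, n+3=q, e+4=i, t+5=y.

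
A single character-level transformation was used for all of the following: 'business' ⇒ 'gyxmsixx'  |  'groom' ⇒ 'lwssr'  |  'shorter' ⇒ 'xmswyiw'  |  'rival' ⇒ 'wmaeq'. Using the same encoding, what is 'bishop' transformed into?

gmxmsu

The shift depends on letter class: consonant b→g is +5, but vowel u→y is +4. Two shifts are in play — +4 for a/e/i/o/u, +5 for every other letter.
Applying it to bishop: b(cons)+5=g, i(vowel)+4=m, s(cons)+5=x, h(cons)+5=m, o(vowel)+4=s, p(cons)+5=u.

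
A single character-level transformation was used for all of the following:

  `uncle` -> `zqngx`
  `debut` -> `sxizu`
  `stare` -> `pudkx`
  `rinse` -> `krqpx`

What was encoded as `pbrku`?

skirt

u(20)→z(25) and n(13)→q(16) fit y≡5x+3 (mod 26); the inverse of 5 mod 26 is 21. Each letter's alphabet position (a=0..z=25) is mapped through 5·x+3 mod 26 — an affine cipher.
Decoding pbrku: p(15)→21·(15−3)≡18=s; b(1)→21·(1−3)≡10=k; r(17)→21·(17−3)≡8=i; k(10)→21·(10−3)≡17=r; u(20)→21·(20−3)≡19=t (all mod 26).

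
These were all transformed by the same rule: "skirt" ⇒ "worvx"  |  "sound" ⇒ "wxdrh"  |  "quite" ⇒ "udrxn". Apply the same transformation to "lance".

pjrgn

The shift depends on letter class: consonant s→w is +4, but vowel i→r is +9. Vowels shift forward by 9 and consonants shift forward by 4.
Applying it to lance: l(cons)+4=p, a(vowel)+9=j, n(cons)+4=r, c(cons)+4=g, e(vowel)+9=n.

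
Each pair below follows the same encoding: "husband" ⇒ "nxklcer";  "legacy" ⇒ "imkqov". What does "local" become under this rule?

vkmyv

Two steps: reverse the string, then apply a Caesar shift of +10.
Applying it to local: reverse → lacol; then shift: l+10=v, a+10=k, c+10=m, o+10=y, l+10=v.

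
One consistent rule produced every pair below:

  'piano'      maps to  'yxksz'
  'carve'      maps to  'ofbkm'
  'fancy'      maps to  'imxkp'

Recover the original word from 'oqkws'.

image

The output letters match the input read backwards, each shifted +10: piano reversed is onaip. The word is reversed, then every letter is shifted forward by 10.
Undoing it on oqkws: shift back: o−10=e, q−10=g, k−10=a, w−10=m, s−10=i → egami; then reverse → image.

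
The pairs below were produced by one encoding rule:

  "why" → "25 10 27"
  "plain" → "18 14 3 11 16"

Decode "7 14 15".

elm

w is letter #23 and maps to 25: an offset of 2. Each letter is replaced by its alphabet position (a=1..z=26) + 2.
Reversing it on 7 14 15: 7→(7−2)÷1=5=e, 14→(14−2)÷1=12=l, 15→(15−2)÷1=13=m.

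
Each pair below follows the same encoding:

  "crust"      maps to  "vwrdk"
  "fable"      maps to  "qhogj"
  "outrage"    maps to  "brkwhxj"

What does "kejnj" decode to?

theme

c(2)→v(21) and r(17)→w(22) fit y≡7x+7 (mod 26); the inverse of 7 mod 26 is 15. Each letter's alphabet position (a=0..z=25) is mapped through 7·x+7 mod 26 — an affine cipher.
Reversing it on kejnj: k(10)→15·(10−7)≡19=t; e(4)→15·(4−7)≡7=h; j(9)→15·(9−7)≡4=e; n(13)→15·(13−7)≡12=m; j(9)→15·(9−7)≡4=e (all mod 26).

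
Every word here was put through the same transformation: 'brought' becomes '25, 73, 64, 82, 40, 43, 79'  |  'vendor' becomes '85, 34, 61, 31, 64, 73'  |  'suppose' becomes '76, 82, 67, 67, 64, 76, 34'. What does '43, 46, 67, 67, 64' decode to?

b(#2)→25 and r(#18)→73: differences scale by 3, so n = 3·pos + 19. The formula is n = 3×(alphabet index, a=1) + 19.
Decoding 43, 46, 67, 67, 64: 43→(43−19)÷3=8=h, 46→(46−19)÷3=9=i, 67→(67−19)÷3=16=p, 67→(67−19)÷3=16=p, 64→(64−19)÷3=15=o.

hippo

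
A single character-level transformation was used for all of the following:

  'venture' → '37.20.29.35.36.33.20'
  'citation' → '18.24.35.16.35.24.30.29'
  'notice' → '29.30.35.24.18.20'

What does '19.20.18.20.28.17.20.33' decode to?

december

v is letter #22 and maps to 37: an offset of 15. The number is (letter's place in the alphabet, a=1) + 15.
Reversing it on 19.20.18.20.28.17.20.33: 19→(19−15)÷1=4=d, 20→(20−15)÷1=5=e, 18→(18−15)÷1=3=c, 20→(20−15)÷1=5=e, 28→(28−15)÷1=13=m, 17→(17−15)÷1=2=b, 20→(20−15)÷1=5=e, 33→(33−15)÷1=18=r.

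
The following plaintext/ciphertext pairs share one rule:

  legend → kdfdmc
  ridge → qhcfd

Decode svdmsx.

twenty

Compare letters: l→k is +25, e→d is +25, g→f is +25 — a constant shift. This is a Caesar cipher with shift 25.
Undoing it on svdmsx: s−25=t, v−25=w, d−25=e, m−25=n, s−25=t, x−25=y.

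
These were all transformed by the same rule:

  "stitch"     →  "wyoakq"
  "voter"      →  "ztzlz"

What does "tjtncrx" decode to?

The shift increases by 1 at each position, starting from +4: 4, 5, 6, ….
Undoing it on tjtncrx: t−4=p, j−5=e, t−6=n, n−7=g, c−8=u, r−9=i, x−10=n.

penguin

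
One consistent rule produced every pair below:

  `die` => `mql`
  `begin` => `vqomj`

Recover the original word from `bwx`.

pot

The output letters match the input read backwards, each shifted +8: die reversed is eid. Read the word backwards and shift each letter +8.
Decoding bwx: shift back: b−8=t, w−8=o, x−8=p → top; then reverse → pot.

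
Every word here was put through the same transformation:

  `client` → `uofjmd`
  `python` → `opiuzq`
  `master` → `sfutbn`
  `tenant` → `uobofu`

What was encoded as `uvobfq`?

peanut

The output letters match the input read backwards, each shifted +1: client reversed is tneilc. Read the word backwards and shift each letter +1.
Reversing it on uvobfq: shift back: u−1=t, v−1=u, o−1=n, b−1=a, f−1=e, q−1=p → tunaep; then reverse → peanut.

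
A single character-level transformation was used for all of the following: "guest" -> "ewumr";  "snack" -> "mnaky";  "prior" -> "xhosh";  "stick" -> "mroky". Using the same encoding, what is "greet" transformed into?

ehuur

g(6)→e(4) and u(20)→w(22) fit y≡5x+0 (mod 26); the inverse of 5 mod 26 is 21. Treating letters as 0–25, the rule is x ↦ 5x + 0 (mod 26).
For greet: g(6)→5·6+0≡4=e; r(17)→5·17+0≡7=h; e(4)→5·4+0≡20=u; e(4)→5·4+0≡20=u; t(19)→5·19+0≡17=r (all mod 26).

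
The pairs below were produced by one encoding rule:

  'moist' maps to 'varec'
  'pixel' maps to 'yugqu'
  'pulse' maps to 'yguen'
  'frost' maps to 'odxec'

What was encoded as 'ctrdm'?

third

Shifts by position in moist: pos 0: m→v (+9), pos 1: o→a (+12), pos 2: i→r (+9), pos 3: s→e (+12) — repeating every 2. A repeating key of period 2 is used — shifts +9, +12 over and over.
Decoding ctrdm: c−9=t, t−12=h, r−9=i, d−12=r, m−9=d.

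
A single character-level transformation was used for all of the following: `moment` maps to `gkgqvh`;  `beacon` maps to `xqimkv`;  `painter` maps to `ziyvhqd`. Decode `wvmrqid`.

m(12)→g(6) and o(14)→k(10) fit y≡15x+8 (mod 26); the inverse of 15 mod 26 is 7. Treating letters as 0–25, the rule is x ↦ 15x + 8 (mod 26).
Decoding wvmrqid: w(22)→7·(22−8)≡20=u; v(21)→7·(21−8)≡13=n; m(12)→7·(12−8)≡2=c; r(17)→7·(17−8)≡11=l; q(16)→7·(16−8)≡4=e; i(8)→7·(8−8)≡0=a; d(3)→7·(3−8)≡17=r (all mod 26).

unclear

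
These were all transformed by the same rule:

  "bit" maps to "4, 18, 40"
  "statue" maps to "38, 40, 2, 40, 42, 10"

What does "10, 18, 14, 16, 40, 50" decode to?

eighty

b(#2)→4 and i(#9)→18: differences scale by 2, so n = 2·pos + 0. With a=1..z=26, the number is 2·pos.
Decoding 10, 18, 14, 16, 40, 50: 10→(10−0)÷2=5=e, 18→(18−0)÷2=9=i, 14→(14−0)÷2=7=g, 16→(16−0)÷2=8=h, 40→(40−0)÷2=20=t, 50→(50−0)÷2=25=y.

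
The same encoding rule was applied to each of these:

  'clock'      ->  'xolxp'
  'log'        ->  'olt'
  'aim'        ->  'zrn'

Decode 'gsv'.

the

Each pair mirrors across the alphabet (c↔x, l↔o, o↔l): positions sum to 25. Each letter is replaced by its mirror in the alphabet: a↔z, b↔y, c↔x, and so on (the Atbash cipher).
Undoing it on gsv: g↔t, s↔h, v↔e.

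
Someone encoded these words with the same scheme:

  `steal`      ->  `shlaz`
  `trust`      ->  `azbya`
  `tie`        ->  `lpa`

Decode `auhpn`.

The output letters match the input read backwards, each shifted +7: steal reversed is laets. The word is reversed, then every letter is shifted forward by 7.
Decoding auhpn: shift back: a−7=t, u−7=n, h−7=a, p−7=i, n−7=g → tnaig; then reverse → giant.

giant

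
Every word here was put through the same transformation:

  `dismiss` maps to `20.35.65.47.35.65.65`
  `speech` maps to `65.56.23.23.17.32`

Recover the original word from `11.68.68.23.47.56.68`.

attempt

d(#4)→20 and i(#9)→35: differences scale by 3, so n = 3·pos + 8. The formula is n = 3×(alphabet index, a=1) + 8.
Reversing it on 11.68.68.23.47.56.68: 11→(11−8)÷3=1=a, 68→(68−8)÷3=20=t, 68→(68−8)÷3=20=t, 23→(23−8)÷3=5=e, 47→(47−8)÷3=13=m, 56→(56−8)÷3=16=p, 68→(68−8)÷3=20=t.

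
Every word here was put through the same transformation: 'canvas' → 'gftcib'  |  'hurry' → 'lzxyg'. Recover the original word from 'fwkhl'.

Each letter shifts forward by (position + 4), i.e. 4, 5, 6, … — the shift grows by one for each successive letter.
Reversing it on fwkhl: f−4=b, w−5=r, k−6=e, h−7=a, l−8=d.

bread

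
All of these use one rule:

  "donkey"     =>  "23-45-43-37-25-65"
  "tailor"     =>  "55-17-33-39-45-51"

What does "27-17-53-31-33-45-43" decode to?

d(#4)→23 and o(#15)→45: differences scale by 2, so n = 2·pos + 15. The formula is n = 2×(alphabet index, a=1) + 15.
Decoding 27-17-53-31-33-45-43: 27→(27−15)÷2=6=f, 17→(17−15)÷2=1=a, 53→(53−15)÷2=19=s, 31→(31−15)÷2=8=h, 33→(33−15)÷2=9=i, 45→(45−15)÷2=15=o, 43→(43−15)÷2=14=n.

fashion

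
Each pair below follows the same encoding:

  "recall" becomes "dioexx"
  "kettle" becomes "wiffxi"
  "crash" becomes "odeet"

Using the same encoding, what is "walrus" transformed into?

Two shifts are in play — +4 for a/e/i/o/u, +12 for every other letter.
For walrus: w(cons)+12=i, a(vowel)+4=e, l(cons)+12=x, r(cons)+12=d, u(vowel)+4=y, s(cons)+12=e.

iexdye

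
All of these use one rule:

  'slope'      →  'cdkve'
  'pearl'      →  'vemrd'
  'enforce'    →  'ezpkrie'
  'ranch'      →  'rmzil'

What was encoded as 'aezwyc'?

genius

This is an affine cipher: with a=0,…,z=25, each position x becomes (11x+12) mod 26.
Reversing it on aezwyc: a(0)→19·(0−12)≡6=g; e(4)→19·(4−12)≡4=e; z(25)→19·(25−12)≡13=n; w(22)→19·(22−12)≡8=i; y(24)→19·(24−12)≡20=u; c(2)→19·(2−12)≡18=s (all mod 26).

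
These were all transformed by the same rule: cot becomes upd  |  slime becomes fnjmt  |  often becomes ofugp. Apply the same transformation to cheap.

The output letters match the input read backwards, each shifted +1: cot reversed is toc. Two steps: reverse the string, then apply a Caesar shift of +1.
For cheap: reverse → paehc; then shift: p+1=q, a+1=b, e+1=f, h+1=i, c+1=d.

qbfid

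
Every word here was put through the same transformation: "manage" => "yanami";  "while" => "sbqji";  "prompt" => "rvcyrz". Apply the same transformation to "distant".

m(12)→y(24) and a(0)→a(0) fit y≡15x+0 (mod 26); the inverse of 15 mod 26 is 7. Treating letters as 0–25, the rule is x ↦ 15x + 0 (mod 26).
Applying it to distant: d(3)→15·3+0≡19=t; i(8)→15·8+0≡16=q; s(18)→15·18+0≡10=k; t(19)→15·19+0≡25=z; a(0)→15·0+0≡0=a; n(13)→15·13+0≡13=n; t(19)→15·19+0≡25=z (all mod 26).

tqkzanz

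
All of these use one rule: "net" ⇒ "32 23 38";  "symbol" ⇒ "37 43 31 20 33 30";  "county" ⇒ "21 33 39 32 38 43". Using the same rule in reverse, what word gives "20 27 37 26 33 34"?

The number is (letter's place in the alphabet, a=1) + 18.
Undoing it on 20 27 37 26 33 34: 20→(20−18)÷1=2=b, 27→(27−18)÷1=9=i, 37→(37−18)÷1=19=s, 26→(26−18)÷1=8=h, 33→(33−18)÷1=15=o, 34→(34−18)÷1=16=p.

bishop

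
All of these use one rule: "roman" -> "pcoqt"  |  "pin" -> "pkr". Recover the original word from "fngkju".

shield

The output letters match the input read backwards, each shifted +2: roman reversed is namor. Two steps: reverse the string, then apply a Caesar shift of +2.
Decoding fngkju: shift back: f−2=d, n−2=l, g−2=e, k−2=i, j−2=h, u−2=s → dleihs; then reverse → shield.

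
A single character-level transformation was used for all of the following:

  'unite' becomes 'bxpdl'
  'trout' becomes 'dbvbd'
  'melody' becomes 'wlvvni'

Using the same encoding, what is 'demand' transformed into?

nlwhxn

The shift depends on letter class: consonant n→x is +10, but vowel u→b is +7. Vowels shift forward by 7 and consonants shift forward by 10.
For demand: d(cons)+10=n, e(vowel)+7=l, m(cons)+10=w, a(vowel)+7=h, n(cons)+10=x, d(cons)+10=n.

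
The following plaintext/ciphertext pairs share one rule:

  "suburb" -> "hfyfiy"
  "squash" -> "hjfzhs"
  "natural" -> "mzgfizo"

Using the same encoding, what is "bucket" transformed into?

yfxpvg

Each pair mirrors across the alphabet (s↔h, u↔f, b↔y): positions sum to 25. Letters are reflected about the middle of the alphabet (position → 25−position): Atbash.
For bucket: b↔y, u↔f, c↔x, k↔p, e↔v, t↔g.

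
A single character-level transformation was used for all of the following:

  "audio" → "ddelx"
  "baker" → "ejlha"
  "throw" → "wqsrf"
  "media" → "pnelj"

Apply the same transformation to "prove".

The shifts repeat in a cycle of length 3: positions 0,1,… shift by +3, +9, +1, then the pattern repeats.
For prove: p+3=s, r+9=a, o+1=p, v+3=y, e+9=n.

sapyn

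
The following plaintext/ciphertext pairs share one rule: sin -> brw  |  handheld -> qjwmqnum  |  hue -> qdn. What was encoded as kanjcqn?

breathe

Compare letters: s→b is +9, i→r is +9, n→w is +9 — a constant shift. This is a Caesar cipher with shift 9.
Undoing it on kanjcqn: k−9=b, a−9=r, n−9=e, j−9=a, c−9=t, q−9=h, n−9=e.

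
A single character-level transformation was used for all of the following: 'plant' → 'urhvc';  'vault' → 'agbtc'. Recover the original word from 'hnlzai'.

cherry

Each letter shifts forward by (position + 5), i.e. 5, 6, 7, … — the shift grows by one for each successive letter.
Undoing it on hnlzai: h−5=c, n−6=h, l−7=e, z−8=r, a−9=r, i−10=y.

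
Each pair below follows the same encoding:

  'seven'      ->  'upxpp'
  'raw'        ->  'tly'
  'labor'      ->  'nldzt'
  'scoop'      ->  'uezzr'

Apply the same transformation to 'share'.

The shift depends on letter class: consonant s→u is +2, but vowel e→p is +11. Two shifts are in play — +11 for a/e/i/o/u, +2 for every other letter.
Applying it to share: s(cons)+2=u, h(cons)+2=j, a(vowel)+11=l, r(cons)+2=t, e(vowel)+11=p.

ujltp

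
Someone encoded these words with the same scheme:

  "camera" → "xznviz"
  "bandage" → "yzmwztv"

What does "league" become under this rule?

ovztfv

Each pair mirrors across the alphabet (c↔x, a↔z, m↔n): positions sum to 25. Each letter is replaced by its mirror in the alphabet: a↔z, b↔y, c↔x, and so on (the Atbash cipher).
For league: l↔o, e↔v, a↔z, g↔t, u↔f, e↔v.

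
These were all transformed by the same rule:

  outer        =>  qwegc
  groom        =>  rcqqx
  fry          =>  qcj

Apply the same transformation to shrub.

dscwm

The shift depends on letter class: consonant t→e is +11, but vowel o→q is +2. Two shifts are in play — +2 for a/e/i/o/u, +11 for every other letter.
Applying it to shrub: s(cons)+11=d, h(cons)+11=s, r(cons)+11=c, u(vowel)+2=w, b(cons)+11=m.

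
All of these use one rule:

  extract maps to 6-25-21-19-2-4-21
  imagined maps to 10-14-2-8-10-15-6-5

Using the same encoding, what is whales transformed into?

24-9-2-13-6-20

e is letter #5 and maps to 6: an offset of 1. Letters become their 1-based position plus 1 (so a→2, b→3, …).
On whales: w=23→24, h=8→9, a=1→2, l=12→13, e=5→6, s=19→20.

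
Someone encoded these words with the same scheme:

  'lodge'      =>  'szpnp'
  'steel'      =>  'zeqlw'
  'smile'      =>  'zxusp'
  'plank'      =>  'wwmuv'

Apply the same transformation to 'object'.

vmvlnf

Shifts by position in lodge: pos 0: l→s (+7), pos 1: o→z (+11), pos 2: d→p (+12), pos 3: g→n (+7), pos 4: e→p (+11) — repeating every 3. It's a Vigenère-style cipher with numeric key [7,11,12]: position i shifts by key[i mod 3].
Applying it to object: o+7=v, b+11=m, j+12=v, e+7=l, c+11=n, t+12=f.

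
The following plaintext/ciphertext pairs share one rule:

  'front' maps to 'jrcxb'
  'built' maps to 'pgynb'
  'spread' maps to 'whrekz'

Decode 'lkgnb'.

vault

Treating letters as 0–25, the rule is x ↦ 5x + 10 (mod 26).
Decoding lkgnb: l(11)→21·(11−10)≡21=v; k(10)→21·(10−10)≡0=a; g(6)→21·(6−10)≡20=u; n(13)→21·(13−10)≡11=l; b(1)→21·(1−10)≡19=t (all mod 26).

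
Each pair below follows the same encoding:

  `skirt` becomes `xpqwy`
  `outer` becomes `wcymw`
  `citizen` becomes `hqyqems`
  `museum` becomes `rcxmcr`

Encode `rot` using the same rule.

Vowels shift forward by 8 and consonants shift forward by 5.
Applying it to rot: r(cons)+5=w, o(vowel)+8=w, t(cons)+5=y.

wwy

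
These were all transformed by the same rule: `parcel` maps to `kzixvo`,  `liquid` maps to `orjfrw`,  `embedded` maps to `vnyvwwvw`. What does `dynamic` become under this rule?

wbmznrx

Each pair mirrors across the alphabet (p↔k, a↔z, r↔i): positions sum to 25. Letters are reflected about the middle of the alphabet (position → 25−position): Atbash.
For dynamic: d↔w, y↔b, n↔m, a↔z, m↔n, i↔r, c↔x.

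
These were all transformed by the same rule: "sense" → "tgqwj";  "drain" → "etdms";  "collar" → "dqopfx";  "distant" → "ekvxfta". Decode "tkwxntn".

Letter i (0-indexed) is shifted by i+1, so successive shifts are 1, 2, 3, ….
Decoding tkwxntn: t−1=s, k−2=i, w−3=t, x−4=t, n−5=i, t−6=n, n−7=g.

sitting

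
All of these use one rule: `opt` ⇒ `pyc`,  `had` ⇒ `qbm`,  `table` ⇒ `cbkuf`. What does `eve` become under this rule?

fef

Two shifts are in play — +1 for a/e/i/o/u, +9 for every other letter.
On eve: e(vowel)+1=f, v(cons)+9=e, e(vowel)+1=f.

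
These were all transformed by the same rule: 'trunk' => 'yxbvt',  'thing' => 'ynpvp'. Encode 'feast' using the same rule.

In trunk: t→y is +5, r→x is +6, u→b is +7, n→v is +8 — the shift increases by 1 each position. Letter i (0-indexed) is shifted by i+5, so successive shifts are 5, 6, 7, ….
Applying it to feast: f+5=k, e+6=k, a+7=h, s+8=a, t+9=c.

kkhac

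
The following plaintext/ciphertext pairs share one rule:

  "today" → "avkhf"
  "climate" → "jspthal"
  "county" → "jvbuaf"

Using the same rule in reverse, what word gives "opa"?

Compare letters: t→a is +7, o→v is +7, d→k is +7 — a constant shift. It's a constant shift of +7 (ROT7).
Reversing it on opa: o−7=h, p−7=i, a−7=t.

hit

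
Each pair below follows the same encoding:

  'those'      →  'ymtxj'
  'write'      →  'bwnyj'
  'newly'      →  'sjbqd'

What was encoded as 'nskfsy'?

infant

Each letter is shifted forward by 5 in the alphabet (a Caesar shift of +5).
Decoding nskfsy: n−5=i, s−5=n, k−5=f, f−5=a, s−5=n, y−5=t.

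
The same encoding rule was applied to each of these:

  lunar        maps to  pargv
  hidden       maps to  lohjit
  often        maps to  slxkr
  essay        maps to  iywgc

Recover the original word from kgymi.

gauge

Shifts by position in lunar: pos 0: l→p (+4), pos 1: u→a (+6), pos 2: n→r (+4), pos 3: a→g (+6) — repeating every 2. It's a Vigenère-style cipher with numeric key [4,6]: position i shifts by key[i mod 2].
Undoing it on kgymi: k−4=g, g−6=a, y−4=u, m−6=g, i−4=e.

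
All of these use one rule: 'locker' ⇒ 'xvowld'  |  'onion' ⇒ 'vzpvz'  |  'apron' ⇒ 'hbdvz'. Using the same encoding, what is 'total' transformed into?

fvfhx

Vowels shift forward by 7 and consonants shift forward by 12.
Applying it to total: t(cons)+12=f, o(vowel)+7=v, t(cons)+12=f, a(vowel)+7=h, l(cons)+12=x.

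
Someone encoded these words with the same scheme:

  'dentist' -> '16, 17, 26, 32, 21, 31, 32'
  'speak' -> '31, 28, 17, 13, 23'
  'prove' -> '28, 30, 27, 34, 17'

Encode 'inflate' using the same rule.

d is letter #4 and maps to 16: an offset of 12. The number is (letter's place in the alphabet, a=1) + 12.
For inflate: i=9→21, n=14→26, f=6→18, l=12→24, a=1→13, t=20→32, e=5→17.

21, 26, 18, 24, 13, 32, 17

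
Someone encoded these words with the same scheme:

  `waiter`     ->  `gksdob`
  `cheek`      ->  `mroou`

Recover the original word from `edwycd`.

utmost

Compare letters: w→g is +10, a→k is +10, i→s is +10 — a constant shift. Each letter is shifted forward by 10 in the alphabet (a Caesar shift of +10).
Undoing it on edwycd: e−10=u, d−10=t, w−10=m, y−10=o, c−10=s, d−10=t.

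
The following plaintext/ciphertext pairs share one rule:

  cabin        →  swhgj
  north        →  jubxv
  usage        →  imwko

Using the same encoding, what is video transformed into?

tgdou

Each letter's alphabet position (a=0..z=25) is mapped through 11·x+22 mod 26 — an affine cipher.
For video: v(21)→11·21+22≡19=t; i(8)→11·8+22≡6=g; d(3)→11·3+22≡3=d; e(4)→11·4+22≡14=o; o(14)→11·14+22≡20=u (all mod 26).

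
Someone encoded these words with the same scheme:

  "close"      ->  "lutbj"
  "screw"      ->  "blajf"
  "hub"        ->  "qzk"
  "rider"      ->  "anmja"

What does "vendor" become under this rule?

The shift depends on letter class: consonant c→l is +9, but vowel o→t is +5. The rule splits by letter class: vowels +5, consonants +9.
On vendor: v(cons)+9=e, e(vowel)+5=j, n(cons)+9=w, d(cons)+9=m, o(vowel)+5=t, r(cons)+9=a.

ejwmta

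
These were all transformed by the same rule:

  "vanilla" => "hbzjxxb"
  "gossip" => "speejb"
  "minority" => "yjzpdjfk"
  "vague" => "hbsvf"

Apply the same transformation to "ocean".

Vowels shift forward by 1 and consonants shift forward by 12.
Applying it to ocean: o(vowel)+1=p, c(cons)+12=o, e(vowel)+1=f, a(vowel)+1=b, n(cons)+12=z.

pofbz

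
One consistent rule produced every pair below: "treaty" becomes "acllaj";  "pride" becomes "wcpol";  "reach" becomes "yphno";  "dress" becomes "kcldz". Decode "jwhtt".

Shifts by position in treaty: pos 0: t→a (+7), pos 1: r→c (+11), pos 2: e→l (+7), pos 3: a→l (+11) — repeating every 2. It's a Vigenère-style cipher with numeric key [7,11]: position i shifts by key[i mod 2].
Decoding jwhtt: j−7=c, w−11=l, h−7=a, t−11=i, t−7=m.

claim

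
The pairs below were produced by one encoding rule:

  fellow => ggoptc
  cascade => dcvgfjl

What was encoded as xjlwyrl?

whistle

In fellow: f→g is +1, e→g is +2, l→o is +3, l→p is +4 — the shift increases by 1 each position. The shift increases by 1 at each position, starting from +1: 1, 2, 3, ….
Reversing it on xjlwyrl: x−1=w, j−2=h, l−3=i, w−4=s, y−5=t, r−6=l, l−7=e.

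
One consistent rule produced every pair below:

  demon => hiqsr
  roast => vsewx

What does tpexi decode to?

plate

Compare letters: d→h is +4, e→i is +4, m→q is +4 — a constant shift. Each letter is shifted forward by 4 in the alphabet (a Caesar shift of +4).
Reversing it on tpexi: t−4=p, p−4=l, e−4=a, x−4=t, i−4=e.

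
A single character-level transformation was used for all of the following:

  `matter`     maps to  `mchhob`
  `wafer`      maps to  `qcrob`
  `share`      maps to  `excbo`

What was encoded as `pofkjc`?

nebula

This is an affine cipher: with a=0,…,z=25, each position x becomes (3x+2) mod 26.
Decoding pofkjc: p(15)→9·(15−2)≡13=n; o(14)→9·(14−2)≡4=e; f(5)→9·(5−2)≡1=b; k(10)→9·(10−2)≡20=u; j(9)→9·(9−2)≡11=l; c(2)→9·(2−2)≡0=a (all mod 26).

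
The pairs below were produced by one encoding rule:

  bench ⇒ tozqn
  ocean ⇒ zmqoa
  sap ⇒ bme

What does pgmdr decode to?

fraud

Two steps: reverse the string, then apply a Caesar shift of +12.
Reversing it on pgmdr: shift back: p−12=d, g−12=u, m−12=a, d−12=r, r−12=f → duarf; then reverse → fraud.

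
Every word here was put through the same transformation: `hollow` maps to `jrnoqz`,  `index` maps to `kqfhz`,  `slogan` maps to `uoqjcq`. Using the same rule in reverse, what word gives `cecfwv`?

abacus

Shifts by position in hollow: pos 0: h→j (+2), pos 1: o→r (+3), pos 2: l→n (+2), pos 3: l→o (+3) — repeating every 2. It's a Vigenère-style cipher with numeric key [2,3]: position i shifts by key[i mod 2].
Reversing it on cecfwv: c−2=a, e−3=b, c−2=a, f−3=c, w−2=u, v−3=s.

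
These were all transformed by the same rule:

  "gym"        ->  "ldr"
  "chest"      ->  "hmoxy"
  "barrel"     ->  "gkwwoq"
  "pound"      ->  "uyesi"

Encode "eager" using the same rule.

oklow

The rule splits by letter class: vowels +10, consonants +5.
For eager: e(vowel)+10=o, a(vowel)+10=k, g(cons)+5=l, e(vowel)+10=o, r(cons)+5=w.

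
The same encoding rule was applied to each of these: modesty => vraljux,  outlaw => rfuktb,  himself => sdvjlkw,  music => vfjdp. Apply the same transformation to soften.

jrwulg

Each letter's alphabet position (a=0..z=25) is mapped through 11·x+19 mod 26 — an affine cipher.
Applying it to soften: s(18)→11·18+19≡9=j; o(14)→11·14+19≡17=r; f(5)→11·5+19≡22=w; t(19)→11·19+19≡20=u; e(4)→11·4+19≡11=l; n(13)→11·13+19≡6=g (all mod 26).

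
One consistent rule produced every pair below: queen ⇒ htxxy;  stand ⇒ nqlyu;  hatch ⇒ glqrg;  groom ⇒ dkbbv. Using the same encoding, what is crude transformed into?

q(16)→h(7) and u(20)→t(19) fit y≡3x+11 (mod 26); the inverse of 3 mod 26 is 9. Treating letters as 0–25, the rule is x ↦ 3x + 11 (mod 26).
On crude: c(2)→3·2+11≡17=r; r(17)→3·17+11≡10=k; u(20)→3·20+11≡19=t; d(3)→3·3+11≡20=u; e(4)→3·4+11≡23=x (all mod 26).

rktux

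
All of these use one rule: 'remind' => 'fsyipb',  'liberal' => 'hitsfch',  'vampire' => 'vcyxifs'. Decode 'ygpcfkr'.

r(17)→f(5) and e(4)→s(18) fit y≡17x+2 (mod 26); the inverse of 17 mod 26 is 23. Each letter's alphabet position (a=0..z=25) is mapped through 17·x+2 mod 26 — an affine cipher.
Reversing it on ygpcfkr: y(24)→23·(24−2)≡12=m; g(6)→23·(6−2)≡14=o; p(15)→23·(15−2)≡13=n; c(2)→23·(2−2)≡0=a; f(5)→23·(5−2)≡17=r; k(10)→23·(10−2)≡2=c; r(17)→23·(17−2)≡7=h (all mod 26).

monarch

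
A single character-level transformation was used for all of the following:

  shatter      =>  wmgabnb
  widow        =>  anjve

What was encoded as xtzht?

In shatter: s→w is +4, h→m is +5, a→g is +6, t→a is +7 — the shift increases by 1 each position. The shift increases by 1 at each position, starting from +4: 4, 5, 6, ….
Undoing it on xtzht: x−4=t, t−5=o, z−6=t, h−7=a, t−8=l.

total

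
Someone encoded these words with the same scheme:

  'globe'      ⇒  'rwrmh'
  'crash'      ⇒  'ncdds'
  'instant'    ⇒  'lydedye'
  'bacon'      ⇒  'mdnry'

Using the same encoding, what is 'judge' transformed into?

The shift depends on letter class: consonant g→r is +11, but vowel o→r is +3. Vowels shift forward by 3 and consonants shift forward by 11.
Applying it to judge: j(cons)+11=u, u(vowel)+3=x, d(cons)+11=o, g(cons)+11=r, e(vowel)+3=h.

uxorh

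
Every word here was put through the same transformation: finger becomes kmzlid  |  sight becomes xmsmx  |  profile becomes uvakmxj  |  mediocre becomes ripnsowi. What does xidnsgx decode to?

serious

Shifts by position in finger: pos 0: f→k (+5), pos 1: i→m (+4), pos 2: n→z (+12), pos 3: g→l (+5), pos 4: e→i (+4), pos 5: r→d (+12) — repeating every 3. The shifts repeat in a cycle of length 3: positions 0,1,… shift by +5, +4, +12, then the pattern repeats.
Reversing it on xidnsgx: x−5=s, i−4=e, d−12=r, n−5=i, s−4=o, g−12=u, x−5=s.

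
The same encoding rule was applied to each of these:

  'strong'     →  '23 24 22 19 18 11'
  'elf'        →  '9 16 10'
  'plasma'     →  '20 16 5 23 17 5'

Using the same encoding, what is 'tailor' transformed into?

s is letter #19 and maps to 23: an offset of 4. The number is (letter's place in the alphabet, a=1) + 4.
For tailor: t=20→24, a=1→5, i=9→13, l=12→16, o=15→19, r=18→22.

24 5 13 16 19 22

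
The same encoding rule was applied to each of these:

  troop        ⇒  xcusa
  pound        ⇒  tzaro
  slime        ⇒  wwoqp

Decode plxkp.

large

Shifts by position in troop: pos 0: t→x (+4), pos 1: r→c (+11), pos 2: o→u (+6), pos 3: o→s (+4), pos 4: p→a (+11) — repeating every 3. A repeating key of period 3 is used — shifts +4, +11, +6 over and over.
Reversing it on plxkp: p−4=l, l−11=a, x−6=r, k−4=g, p−11=e.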